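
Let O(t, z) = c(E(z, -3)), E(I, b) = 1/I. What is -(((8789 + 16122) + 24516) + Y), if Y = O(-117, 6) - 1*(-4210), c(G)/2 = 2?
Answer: -53641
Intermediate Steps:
c(G) = 4 (c(G) = 2*2 = 4)
O(t, z) = 4
Y = 4214 (Y = 4 - 1*(-4210) = 4 + 4210 = 4214)
-(((8789 + 16122) + 24516) + Y) = -(((8789 + 16122) + 24516) + 4214) = -((24911 + 24516) + 4214) = -(49427 + 4214) = -1*53641 = -53641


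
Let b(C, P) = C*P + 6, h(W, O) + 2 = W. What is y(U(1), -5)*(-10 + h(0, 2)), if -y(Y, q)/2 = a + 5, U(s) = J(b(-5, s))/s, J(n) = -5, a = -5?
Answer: 0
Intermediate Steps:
h(W, O) = -2 + W
b(C, P) = 6 + C*P
U(s) = -5/s
y(Y, q) = 0 (y(Y, q) = -2*(-5 + 5) = -2*0 = 0)
y(U(1), -5)*(-10 + h(0, 2)) = 0*(-10 + (-2 + 0)) = 0*(-10 - 2) = 0*(-12) = 0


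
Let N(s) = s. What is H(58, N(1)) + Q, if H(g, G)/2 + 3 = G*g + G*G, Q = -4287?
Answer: -4175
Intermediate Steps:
H(g, G) = -6 + 2*G² + 2*G*g (H(g, G) = -6 + 2*(G*g + G*G) = -6 + 2*(G*g + G²) = -6 + 2*(G² + G*g) = -6 + (2*G² + 2*G*g) = -6 + 2*G² + 2*G*g)
H(58, N(1)) + Q = (-6 + 2*1² + 2*1*58) - 4287 = (-6 + 2*1 + 116) - 4287 = (-6 + 2 + 116) - 4287 = 112 - 4287 = -4175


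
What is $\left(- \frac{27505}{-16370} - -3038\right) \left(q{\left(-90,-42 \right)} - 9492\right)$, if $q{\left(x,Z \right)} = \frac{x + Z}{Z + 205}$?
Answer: $- \frac{7699436819232}{266831} \approx -2.8855 \cdot 10^{7}$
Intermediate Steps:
$q{\left(x,Z \right)} = \frac{Z + x}{205 + Z}$
$\left(- \frac{27505}{-16370} - -3038\right) \left(q{\left(-90,-42 \right)} - 9492\right) = \left(- \frac{27505}{-16370} - -3038\right) \left(\frac{-42 - 90}{205 - 42} - 9492\right) = \left(\left(-27505\right) \left(- \frac{1}{16370}\right) + 3038\right) \left(\frac{1}{163} \left(-132\right) - 9492\right) = \left(\frac{5501}{3274} + 3038\right) \left(\frac{1}{163} \left(-132\right) - 9492\right) = \frac{9951913 \left(- \frac{132}{163} - 9492\right)}{3274} = \frac{9951913}{3274} \left(- \frac{1547328}{163}\right) = - \frac{7699436819232}{266831}$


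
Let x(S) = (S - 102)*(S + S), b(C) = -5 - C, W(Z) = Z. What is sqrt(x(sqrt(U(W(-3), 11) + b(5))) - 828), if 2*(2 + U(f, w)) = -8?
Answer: 2*sqrt(-215 - 204*I) ≈ 12.758 - 31.981*I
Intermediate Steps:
U(f, w) = -6 (U(f, w) = -2 + (1/2)*(-8) = -2 - 4 = -6)
x(S) = 2*S*(-102 + S) (x(S) = (-102 + S)*(2*S) = 2*S*(-102 + S))
sqrt(x(sqrt(U(W(-3), 11) + b(5))) - 828) = sqrt(2*sqrt(-6 + (-5 - 1*5))*(-102 + sqrt(-6 + (-5 - 1*5))) - 828) = sqrt(2*sqrt(-6 + (-5 - 5))*(-102 + sqrt(-6 + (-5 - 5))) - 828) = sqrt(2*sqrt(-6 - 10)*(-102 + sqrt(-6 - 10)) - 828) = sqrt(2*sqrt(-16)*(-102 + sqrt(-16)) - 828) = sqrt(2*(4*I)*(-102 + 4*I) - 828) = sqrt(8*I*(-102 + 4*I) - 828) = sqrt(-828 + 8*I*(-102 + 4*I))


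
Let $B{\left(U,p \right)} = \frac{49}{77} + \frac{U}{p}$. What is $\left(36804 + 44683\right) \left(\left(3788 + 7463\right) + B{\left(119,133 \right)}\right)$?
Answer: $\frac{191639415373}{209} \approx 9.1693 \cdot 10^{8}$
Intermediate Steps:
$B{\left(U,p \right)} = \frac{7}{11} + \frac{U}{p}$ ($B{\left(U,p \right)} = 49 \cdot \frac{1}{77} + \frac{U}{p} = \frac{7}{11} + \frac{U}{p}$)
$\left(36804 + 44683\right) \left(\left(3788 + 7463\right) + B{\left(119,133 \right)}\right) = \left(36804 + 44683\right) \left(\left(3788 + 7463\right) + \left(\frac{7}{11} + \frac{119}{133}\right)\right) = 81487 \left(11251 + \left(\frac{7}{11} + 119 \cdot \frac{1}{133}\right)\right) = 81487 \left(11251 + \left(\frac{7}{11} + \frac{17}{19}\right)\right) = 81487 \left(11251 + \frac{320}{209}\right) = 81487 \cdot \frac{2351779}{209} = \frac{191639415373}{209}$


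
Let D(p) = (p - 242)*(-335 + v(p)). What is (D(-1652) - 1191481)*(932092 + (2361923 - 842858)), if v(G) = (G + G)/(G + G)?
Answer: -1369914879945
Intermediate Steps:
v(G) = 1 (v(G) = (2*G)/((2*G)) = (2*G)*(1/(2*G)) = 1)
D(p) = 80828 - 334*p (D(p) = (p - 242)*(-335 + 1) = (-242 + p)*(-334) = 80828 - 334*p)
(D(-1652) - 1191481)*(932092 + (2361923 - 842858)) = ((80828 - 334*(-1652)) - 1191481)*(932092 + (2361923 - 842858)) = ((80828 + 551768) - 1191481)*(932092 + 1519065) = (632596 - 1191481)*2451157 = -558885*2451157 = -1369914879945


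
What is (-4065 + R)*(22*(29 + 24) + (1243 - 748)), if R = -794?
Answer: -8070799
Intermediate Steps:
(-4065 + R)*(22*(29 + 24) + (1243 - 748)) = (-4065 - 794)*(22*(29 + 24) + (1243 - 748)) = -4859*(22*53 + 495) = -4859*(1166 + 495) = -4859*1661 = -8070799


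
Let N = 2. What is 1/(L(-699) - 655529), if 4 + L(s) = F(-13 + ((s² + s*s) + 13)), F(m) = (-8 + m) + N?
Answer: 1/321663 ≈ 3.1088e-6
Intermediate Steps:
F(m) = -6 + m (F(m) = (-8 + m) + 2 = -6 + m)
L(s) = -10 + 2*s² (L(s) = -4 + (-6 + (-13 + ((s² + s*s) + 13))) = -4 + (-6 + (-13 + ((s² + s²) + 13))) = -4 + (-6 + (-13 + (2*s² + 13))) = -4 + (-6 + (-13 + (13 + 2*s²))) = -4 + (-6 + 2*s²) = -10 + 2*s²)
1/(L(-699) - 655529) = 1/((-10 + 2*(-699)²) - 655529) = 1/((-10 + 2*488601) - 655529) = 1/((-10 + 977202) - 655529) = 1/(977192 - 655529) = 1/321663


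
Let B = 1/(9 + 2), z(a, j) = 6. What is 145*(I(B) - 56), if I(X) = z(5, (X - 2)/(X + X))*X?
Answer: -88450/11 ≈ -8040.9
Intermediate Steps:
B = 1/11 ≈ 0.090909
I(X) = 6*X
145*(I(B) - 56) = 145*(6*(1/11) - 56) = 145*(6/11 - 56) = 145*(-610/11) = -88450/11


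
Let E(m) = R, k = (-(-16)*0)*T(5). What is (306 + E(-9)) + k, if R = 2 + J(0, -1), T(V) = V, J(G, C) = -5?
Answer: 303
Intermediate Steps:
R = -3 (R = 2 - 5 = -3)
k = 0 (k = -(-16)*0*5 = -4*0*5 = 0*5 = 0)
E(m) = -3
(306 + E(-9)) + k = (306 - 3) + 0 = 303 + 0 = 303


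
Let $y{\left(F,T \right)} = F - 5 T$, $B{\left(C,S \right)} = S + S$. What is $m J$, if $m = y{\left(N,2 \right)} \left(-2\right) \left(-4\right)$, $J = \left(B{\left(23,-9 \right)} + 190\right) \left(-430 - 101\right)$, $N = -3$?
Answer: $9498528$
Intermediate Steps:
$B{\left(C,S \right)} = 2 S$
$J = -91332$ ($J = \left(2 \left(-9\right) + 190\right) \left(-430 - 101\right) = \left(-18 + 190\right) \left(-531\right) = 172 \left(-531\right) = -91332$)
$m = -104$ ($m = \left(-3 - 10\right) \left(-2\right) \left(-4\right) = \left(-13\right) \left(-2\right) \left(-4\right) = 26 \left(-4\right) = -104$)
$m J = \left(-104\right) \left(-91332\right) = 9498528$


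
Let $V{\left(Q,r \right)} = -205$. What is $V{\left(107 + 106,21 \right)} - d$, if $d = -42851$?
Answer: $42646$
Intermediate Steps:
$V{\left(107 + 106,21 \right)} - d = -205 - -42851 = -205 + 42851 = 42646$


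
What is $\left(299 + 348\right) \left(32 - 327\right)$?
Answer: $-190865$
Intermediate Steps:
$\left(299 + 348\right) \left(32 - 327\right) = 647 \left(-295\right) = -190865$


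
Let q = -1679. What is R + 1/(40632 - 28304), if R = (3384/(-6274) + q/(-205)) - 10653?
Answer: -84395814965091/7927951880 ≈ -10645.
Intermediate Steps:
R = -6845864342/643085 (R = (3384/(-6274) - 1679/(-205)) - 10653 = (3384*(-1/6274) - 1679*(-1/205)) - 10653 = (-1692/3137 + 1679/205) - 10653 = 4920163/643085 - 10653 = -6845864342/643085 ≈ -10645.)
R + 1/(40632 - 28304) = -6845864342/643085 + 1/(40632 - 28304) = -6845864342/643085 + 1/12328 = -84395814965091/7927951880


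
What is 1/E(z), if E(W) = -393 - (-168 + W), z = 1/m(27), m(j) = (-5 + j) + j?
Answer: -49/11026 ≈ -0.0044440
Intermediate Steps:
m(j) = -5 + 2*j
z = 1/49 (z = 1/(-5 + 2*27) = 1/(-5 + 54) = 1/49 ≈ 0.020408)
E(W) = -225 - W (E(W) = -393 + (168 - W) = -225 - W)
1/E(z) = 1/(-225 - 1*1/49) = 1/(-225 - 1/49) = 1/(-11026/49) = -49/11026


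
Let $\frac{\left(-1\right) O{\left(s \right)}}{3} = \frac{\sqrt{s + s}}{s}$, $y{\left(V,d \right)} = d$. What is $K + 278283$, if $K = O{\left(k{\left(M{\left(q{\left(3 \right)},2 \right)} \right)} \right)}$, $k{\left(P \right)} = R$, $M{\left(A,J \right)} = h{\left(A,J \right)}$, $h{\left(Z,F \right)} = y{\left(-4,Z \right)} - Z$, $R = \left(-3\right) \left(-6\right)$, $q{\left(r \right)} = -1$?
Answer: $278282$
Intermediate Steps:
$R = 18$
$h{\left(Z,F \right)} = 0$ ($h{\left(Z,F \right)} = Z - Z = 0$)
$M{\left(A,J \right)} = 0$
$k{\left(P \right)} = 18$
$O{\left(s \right)} = - \frac{3 \sqrt{2}}{\sqrt{s}}$ ($O{\left(s \right)} = - 3 \frac{\sqrt{s + s}}{s} = - 3 \frac{\sqrt{2 s}}{s} = - 3 \frac{\sqrt{2} \sqrt{s}}{s} = - 3 \frac{\sqrt{2}}{\sqrt{s}} = - \frac{3 \sqrt{2}}{\sqrt{s}}$)
$K = -1$ ($K = - \frac{3 \sqrt{2}}{3 \sqrt{2}} = - 3 \sqrt{2} \frac{\sqrt{2}}{6} = -1$)
$K + 278283 = -1 + 278283 = 278282$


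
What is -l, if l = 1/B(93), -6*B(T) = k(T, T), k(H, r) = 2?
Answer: 3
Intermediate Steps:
B(T) = -1/3 (B(T) = -1/6*2 = -1/3)
l = -3 (l = 1/(-1/3) = -3)
-l = -1*(-3) = 3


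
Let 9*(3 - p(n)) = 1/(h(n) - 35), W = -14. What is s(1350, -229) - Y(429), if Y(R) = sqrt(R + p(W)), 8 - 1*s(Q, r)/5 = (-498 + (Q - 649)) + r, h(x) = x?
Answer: 170 - sqrt(190513)/21 ≈ 149.22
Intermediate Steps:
s(Q, r) = 5775 - 5*Q - 5*r (s(Q, r) = 40 - 5*((-498 + (Q - 649)) + r) = 40 - 5*((-498 + (-649 + Q)) + r) = 40 - 5*((-1147 + Q) + r) = 40 - 5*(-1147 + Q + r) = 40 + (5735 - 5*Q - 5*r) = 5775 - 5*Q - 5*r)
p(n) = 3 - 1/(9*(-35 + n)) (p(n) = 3 - 1/(9*(n - 35)) = 3 - 1/(9*(-35 + n)))
Y(R) = sqrt(1324/441 + R) (Y(R) = sqrt(R + (-946 + 27*(-14))/(9*(-35 - 14))) = sqrt(R + (1/9)*(-946 - 378)/(-49)) = sqrt(R + (1/9)*(-1/49)*(-1324)) = sqrt(R + 1324/441) = sqrt(1324/441 + R))
s(1350, -229) - Y(429) = (5775 - 5*1350 - 5*(-229)) - sqrt(1324 + 441*429)/21 = (5775 - 6750 + 1145) - sqrt(1324 + 189189)/21 = 170 - sqrt(190513)/21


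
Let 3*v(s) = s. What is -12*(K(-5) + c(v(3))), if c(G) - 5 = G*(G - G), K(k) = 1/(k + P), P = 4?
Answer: -48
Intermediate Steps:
v(s) = s/3
K(k) = 1/(4 + k) (K(k) = 1/(k + 4) = 1/(4 + k))
c(G) = 5 (c(G) = 5 + G*(G - G) = 5 + G*0 = 5 + 0 = 5)
-12*(K(-5) + c(v(3))) = -12*(1/(4 - 5) + 5) = -12*(1/(-1) + 5) = -12*(-1 + 5) = -12*4 = -48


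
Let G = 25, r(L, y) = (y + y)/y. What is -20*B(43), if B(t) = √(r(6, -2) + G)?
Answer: -60*√3 ≈ -103.92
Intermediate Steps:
r(L, y) = 2 (r(L, y) = (2*y)/y = 2)
B(t) = 3*√3 (B(t) = √(2 + 25) = √27 = 3*√3)
-20*B(43) = -60*√3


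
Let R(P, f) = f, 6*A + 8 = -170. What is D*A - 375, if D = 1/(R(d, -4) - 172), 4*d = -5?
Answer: -197911/528 ≈ -374.83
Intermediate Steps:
A = -89/3 (A = -4/3 + (⅙)*(-170) = -4/3 - 85/3 = -89/3 ≈ -29.667)
d = -5/4 (d = (¼)*(-5) = -5/4 ≈ -1.2500)
D = -1/176 (D = 1/(-4 - 172) = 1/(-176) = -1/176 ≈ -0.0056818)
D*A - 375 = -1/176*(-89/3) - 375 = 89/528 - 375 = -197911/528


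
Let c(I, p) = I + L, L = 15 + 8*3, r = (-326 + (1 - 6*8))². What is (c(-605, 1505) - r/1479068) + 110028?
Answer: 161901602287/1479068 ≈ 1.0946e+5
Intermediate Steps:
r = 139129 (r = (-326 + (1 - 48))² = (-326 - 47)² = (-373)² = 139129)
L = 39 (L = 15 + 24 = 39)
c(I, p) = 39 + I (c(I, p) = I + 39 = 39 + I)
(c(-605, 1505) - r/1479068) + 110028 = ((39 - 605) - 139129/1479068) + 110028 = (-566 - 139129/1479068) + 110028 = -837291617/1479068 + 110028 = 161901602287/1479068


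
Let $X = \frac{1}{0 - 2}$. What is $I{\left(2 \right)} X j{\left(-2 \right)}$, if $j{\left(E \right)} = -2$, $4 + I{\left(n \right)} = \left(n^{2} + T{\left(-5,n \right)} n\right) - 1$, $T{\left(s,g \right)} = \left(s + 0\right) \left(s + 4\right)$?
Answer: $9$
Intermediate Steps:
$T{\left(s,g \right)} = s \left(4 + s\right)$
$I{\left(n \right)} = -5 + n^{2} + 5 n$ ($I{\left(n \right)} = -4 - \left(1 - n^{2} - - 5 \left(4 - 5\right) n\right) = -4 - \left(1 - n^{2} - \left(-5\right) \left(-1\right) n\right) = -4 - \left(1 - n^{2} - 5 n\right) = -4 + \left(-1 + n^{2} + 5 n\right) = -5 + n^{2} + 5 n$)
$X = - \frac{1}{2}$ ($X = \frac{1}{-2} = - \frac{1}{2} \approx -0.5$)
$I{\left(2 \right)} X j{\left(-2 \right)} = \left(-5 + 2^{2} + 5 \cdot 2\right) \left(- \frac{1}{2}\right) \left(-2\right) = \left(-5 + 4 + 10\right) \left(- \frac{1}{2}\right) \left(-2\right) = 9 \left(- \frac{1}{2}\right) \left(-2\right) = \left(- \frac{9}{2}\right) \left(-2\right) = 9$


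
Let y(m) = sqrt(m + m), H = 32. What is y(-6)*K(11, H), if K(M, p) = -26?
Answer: -52*I*sqrt(3) ≈ -90.067*I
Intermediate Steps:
y(m) = sqrt(2)*sqrt(m) (y(m) = sqrt(2*m) = sqrt(2)*sqrt(m))
y(-6)*K(11, H) = (sqrt(2)*sqrt(-6))*(-26) = (sqrt(2)*(I*sqrt(6)))*(-26) = (2*I*sqrt(3))*(-26) = -52*I*sqrt(3)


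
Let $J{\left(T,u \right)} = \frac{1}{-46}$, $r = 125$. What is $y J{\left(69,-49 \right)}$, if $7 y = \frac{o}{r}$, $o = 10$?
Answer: $- \frac{1}{4025} \approx -0.00024845$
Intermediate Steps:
$J{\left(T,u \right)} = - \frac{1}{46}$
$y = \frac{2}{175}$ ($y = \frac{10 \cdot \frac{1}{125}}{7} = \frac{1}{7} \cdot \frac{2}{25} = \frac{2}{175} \approx 0.011429$)
$y J{\left(69,-49 \right)} = \frac{2}{175} \left(- \frac{1}{46}\right) = - \frac{1}{4025}$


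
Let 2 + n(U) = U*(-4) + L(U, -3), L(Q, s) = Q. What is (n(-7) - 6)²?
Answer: 169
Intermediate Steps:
n(U) = -2 - 3*U (n(U) = -2 + (U*(-4) + U) = -2 + (-4*U + U) = -2 - 3*U)
(n(-7) - 6)² = ((-2 - 3*(-7)) - 6)² = ((-2 + 21) - 6)² = (19 - 6)² = 13² = 169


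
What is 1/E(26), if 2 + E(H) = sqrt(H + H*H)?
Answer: 1/349 + 3*sqrt(78)/698 ≈ 0.040824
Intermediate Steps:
E(H) = -2 + sqrt(H + H**2) (E(H) = -2 + sqrt(H + H*H) = -2 + sqrt(H + H**2))
1/E(26) = 1/(-2 + sqrt(26*(1 + 26))) = 1/(-2 + sqrt(26*27)) = 1/(-2 + sqrt(702)) = 1/(-2 + 3*sqrt(78))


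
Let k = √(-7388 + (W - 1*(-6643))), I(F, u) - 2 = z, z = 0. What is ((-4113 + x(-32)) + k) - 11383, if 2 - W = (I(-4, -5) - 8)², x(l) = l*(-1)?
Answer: -15464 + I*√779 ≈ -15464.0 + 27.911*I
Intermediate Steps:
I(F, u) = 2 (I(F, u) = 2 + 0 = 2)
x(l) = -l
W = -34 (W = 2 - (2 - 8)² = 2 - 1*(-6)² = 2 - 1*36 = 2 - 36 = -34)
k = I*√779 (k = √(-7388 + (-34 - 1*(-6643))) = √(-7388 + (-34 + 6643)) = √(-7388 + 6609) = √(-779) = I*√779 ≈ 27.911*I)
((-4113 + x(-32)) + k) - 11383 = ((-4113 - 1*(-32)) + I*√779) - 11383 = ((-4113 + 32) + I*√779) - 11383 = (-4081 + I*√779) - 11383 = -15464 + I*√779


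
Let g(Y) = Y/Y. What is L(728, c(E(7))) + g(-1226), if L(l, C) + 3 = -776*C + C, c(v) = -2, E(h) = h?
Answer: 1548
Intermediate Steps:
L(l, C) = -3 - 775*C (L(l, C) = -3 + (-776*C + C) = -3 - 775*C)
g(Y) = 1
L(728, c(E(7))) + g(-1226) = (-3 - 775*(-2)) + 1 = (-3 + 1550) + 1 = 1547 + 1 = 1548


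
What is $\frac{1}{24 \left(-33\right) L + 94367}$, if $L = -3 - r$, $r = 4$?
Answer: $\frac{1}{99911} \approx 1.0009 \cdot 10^{-5}$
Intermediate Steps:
$L = -7$ ($L = -3 - 4 = -7$)
$\frac{1}{24 \left(-33\right) L + 94367} = \frac{1}{24 \left(-33\right) \left(-7\right) + 94367} = \frac{1}{\left(-792\right) \left(-7\right) + 94367} = \frac{1}{5544 + 94367} = \frac{1}{99911}$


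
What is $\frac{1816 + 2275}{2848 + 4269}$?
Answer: $\frac{4091}{7117} \approx 0.57482$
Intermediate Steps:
$\frac{1816 + 2275}{2848 + 4269} = \frac{4091}{7117}$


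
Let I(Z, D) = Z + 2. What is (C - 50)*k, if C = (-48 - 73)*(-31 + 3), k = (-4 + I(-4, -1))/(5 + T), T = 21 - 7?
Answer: -20028/19 ≈ -1054.1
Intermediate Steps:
I(Z, D) = 2 + Z
T = 14
k = -6/19 (k = (-4 + (2 - 4))/(5 + 14) = (-4 - 2)/19 = -6*1/19 = -6/19 ≈ -0.31579)
C = 3388 (C = -121*(-28) = 3388)
(C - 50)*k = (3388 - 50)*(-6/19) = 3338*(-6/19) = -20028/19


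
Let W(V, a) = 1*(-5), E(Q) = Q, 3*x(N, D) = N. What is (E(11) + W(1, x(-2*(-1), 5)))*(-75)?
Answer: -450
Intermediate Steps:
x(N, D) = N/3
W(V, a) = -5
(E(11) + W(1, x(-2*(-1), 5)))*(-75) = (11 - 5)*(-75) = 6*(-75) = -450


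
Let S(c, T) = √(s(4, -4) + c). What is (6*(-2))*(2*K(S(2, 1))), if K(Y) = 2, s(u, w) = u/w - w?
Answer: -48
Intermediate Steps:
s(u, w) = -w + u/w
S(c, T) = √(3 + c) (S(c, T) = √((-1*(-4) + 4/(-4)) + c) = √((4 + 4*(-¼)) + c) = √((4 - 1) + c) = √(3 + c))
(6*(-2))*(2*K(S(2, 1))) = (6*(-2))*(2*2) = -12*4 = -48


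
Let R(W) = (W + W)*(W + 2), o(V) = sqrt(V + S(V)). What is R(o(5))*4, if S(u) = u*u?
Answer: 240 + 16*sqrt(30) ≈ 327.64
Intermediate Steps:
S(u) = u**2
o(V) = sqrt(V + V**2)
R(W) = 2*W*(2 + W) (R(W) = (2*W)*(2 + W) = 2*W*(2 + W))
R(o(5))*4 = (2*sqrt(5*(1 + 5))*(2 + sqrt(5*(1 + 5))))*4 = (2*sqrt(5*6)*(2 + sqrt(5*6)))*4 = (2*sqrt(30)*(2 + sqrt(30)))*4 = 8*sqrt(30)*(2 + sqrt(30))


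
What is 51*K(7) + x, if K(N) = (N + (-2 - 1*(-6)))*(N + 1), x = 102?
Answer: 4590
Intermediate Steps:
K(N) = (1 + N)*(4 + N) (K(N) = (N + (-2 + 6))*(1 + N) = (N + 4)*(1 + N) = (4 + N)*(1 + N) = (1 + N)*(4 + N))
51*K(7) + x = 51*(4 + 7**2 + 5*7) + 102 = 51*(4 + 49 + 35) + 102 = 51*88 + 102 = 4488 + 102 = 4590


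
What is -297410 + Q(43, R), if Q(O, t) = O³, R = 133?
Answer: -217903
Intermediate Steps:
-297410 + Q(43, R) = -297410 + 43³ = -297410 + 79507 = -217903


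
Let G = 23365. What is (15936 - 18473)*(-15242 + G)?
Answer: -20608051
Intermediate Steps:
(15936 - 18473)*(-15242 + G) = (15936 - 18473)*(-15242 + 23365) = -2537*8123 = -20608051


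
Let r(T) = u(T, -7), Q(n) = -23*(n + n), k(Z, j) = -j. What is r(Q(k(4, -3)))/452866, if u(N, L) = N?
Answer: -69/226433 ≈ -0.00030473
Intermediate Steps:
Q(n) = -46*n
r(T) = T
r(Q(k(4, -3)))/452866 = -(-46)*(-3)/452866 = -46*3*(1/452866) = -138*1/452866 = -69/226433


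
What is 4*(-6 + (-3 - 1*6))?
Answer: -60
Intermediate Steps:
4*(-6 + (-3 - 1*6)) = 4*(-6 + (-3 - 6)) = 4*(-6 - 9) = 4*(-15) = -60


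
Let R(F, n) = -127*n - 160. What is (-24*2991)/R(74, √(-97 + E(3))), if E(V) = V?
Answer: 5742720/770863 - 4558284*I*√94/770863 ≈ 7.4497 - 57.331*I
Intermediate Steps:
R(F, n) = -160 - 127*n
(-24*2991)/R(74, √(-97 + E(3))) = (-24*2991)/(-160 - 127*√(-97 + 3)) = -71784/(-160 - 127*I*√94)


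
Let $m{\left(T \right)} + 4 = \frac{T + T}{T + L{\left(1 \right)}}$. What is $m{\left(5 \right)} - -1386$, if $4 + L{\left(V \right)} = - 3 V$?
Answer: $1377$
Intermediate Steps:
$L{\left(V \right)} = -4 - 3 V$
$m{\left(T \right)} = -4 + \frac{2 T}{-7 + T}$ ($m{\left(T \right)} = -4 + \frac{T + T}{T - 7} = -4 + \frac{2 T}{T - 7} = -4 + \frac{2 T}{-7 + T}$)
$m{\left(5 \right)} - -1386 = \frac{2 \left(14 - 5\right)}{-7 + 5} - -1386 = \frac{2 \left(14 - 5\right)}{-2} + 1386 = 2 \left(- \frac{1}{2}\right) 9 + 1386 = -9 + 1386 = 1377$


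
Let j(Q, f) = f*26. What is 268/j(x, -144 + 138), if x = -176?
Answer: -67/39 ≈ -1.7179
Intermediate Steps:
j(Q, f) = 26*f
268/j(x, -144 + 138) = 268/((26*(-144 + 138))) = 268/((26*(-6))) = 268/(-156) = 268*(-1/156) = -67/39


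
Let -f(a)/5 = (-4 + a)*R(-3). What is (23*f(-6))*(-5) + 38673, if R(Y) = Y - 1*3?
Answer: 73173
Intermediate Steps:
R(Y) = -3 + Y (R(Y) = Y - 3 = -3 + Y)
f(a) = -120 + 30*a (f(a) = -5*(-4 + a)*(-3 - 3) = -5*(-4 + a)*(-6) = -5*(24 - 6*a) = -120 + 30*a)
(23*f(-6))*(-5) + 38673 = (23*(-120 + 30*(-6)))*(-5) + 38673 = (23*(-120 - 180))*(-5) + 38673 = (23*(-300))*(-5) + 38673 = -6900*(-5) + 38673 = 34500 + 38673 = 73173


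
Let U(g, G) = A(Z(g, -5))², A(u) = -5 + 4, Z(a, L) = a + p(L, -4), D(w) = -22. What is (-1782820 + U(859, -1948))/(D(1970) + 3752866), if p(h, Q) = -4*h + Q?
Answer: -594273/1250948 ≈ -0.47506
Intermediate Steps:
p(h, Q) = Q - 4*h
Z(a, L) = -4 + a - 4*L (Z(a, L) = a + (-4 - 4*L) = -4 + a - 4*L)
A(u) = -1
U(g, G) = 1 (U(g, G) = (-1)² = 1)
(-1782820 + U(859, -1948))/(D(1970) + 3752866) = (-1782820 + 1)/(-22 + 3752866) = -1782819/3752844 = -1782819*1/3752844 = -594273/1250948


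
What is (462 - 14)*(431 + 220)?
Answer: 291648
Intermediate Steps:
(462 - 14)*(431 + 220) = 448*651 = 291648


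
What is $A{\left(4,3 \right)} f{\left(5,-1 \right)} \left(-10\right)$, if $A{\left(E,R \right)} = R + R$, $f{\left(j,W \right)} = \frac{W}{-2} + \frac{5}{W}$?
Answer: $270$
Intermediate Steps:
$f{\left(j,W \right)} = \frac{5}{W} - \frac{W}{2}$ ($f{\left(j,W \right)} = W \left(- \frac{1}{2}\right) + \frac{5}{W} = - \frac{W}{2} + \frac{5}{W} = \frac{5}{W} - \frac{W}{2}$)
$A{\left(E,R \right)} = 2 R$
$A{\left(4,3 \right)} f{\left(5,-1 \right)} \left(-10\right) = 2 \cdot 3 \left(\frac{5}{-1} - - \frac{1}{2}\right) \left(-10\right) = 6 \left(5 \left(-1\right) + \frac{1}{2}\right) \left(-10\right) = 6 \left(-5 + \frac{1}{2}\right) \left(-10\right) = 6 \left(- \frac{9}{2}\right) \left(-10\right) = \left(-27\right) \left(-10\right) = 270$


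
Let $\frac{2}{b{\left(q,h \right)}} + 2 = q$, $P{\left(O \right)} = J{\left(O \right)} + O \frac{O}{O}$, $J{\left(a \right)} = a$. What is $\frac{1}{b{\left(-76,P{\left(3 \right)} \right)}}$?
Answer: $-39$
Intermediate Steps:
$P{\left(O \right)} = 2 O$ ($P{\left(O \right)} = O + O \frac{O}{O} = O + O 1 = O + O = 2 O$)
$b{\left(q,h \right)} = \frac{2}{-2 + q}$
$\frac{1}{b{\left(-76,P{\left(3 \right)} \right)}} = \frac{1}{2 \frac{1}{-2 - 76}} = \frac{1}{2 \frac{1}{-78}} = \frac{1}{2 \left(- \frac{1}{78}\right)} = \frac{1}{- \frac{1}{39}} = -39$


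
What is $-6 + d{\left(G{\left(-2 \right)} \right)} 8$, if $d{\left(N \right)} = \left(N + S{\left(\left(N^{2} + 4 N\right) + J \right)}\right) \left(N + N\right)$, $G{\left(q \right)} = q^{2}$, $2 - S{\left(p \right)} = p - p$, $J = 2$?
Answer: $378$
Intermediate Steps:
$S{\left(p \right)} = 2$ ($S{\left(p \right)} = 2 - \left(p - p\right) = 2 - 0 = 2 + 0 = 2$)
$d{\left(N \right)} = 2 N \left(2 + N\right)$ ($d{\left(N \right)} = \left(N + 2\right) \left(N + N\right) = \left(2 + N\right) 2 N = 2 N \left(2 + N\right)$)
$-6 + d{\left(G{\left(-2 \right)} \right)} 8 = -6 + 2 \left(-2\right)^{2} \left(2 + \left(-2\right)^{2}\right) 8 = -6 + 2 \cdot 4 \left(2 + 4\right) 8 = -6 + 2 \cdot 4 \cdot 6 \cdot 8 = -6 + 48 \cdot 8 = -6 + 384 = 378$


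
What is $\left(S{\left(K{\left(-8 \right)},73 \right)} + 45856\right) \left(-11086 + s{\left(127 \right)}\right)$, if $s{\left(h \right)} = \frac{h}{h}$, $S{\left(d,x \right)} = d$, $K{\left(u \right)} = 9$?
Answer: $-508413525$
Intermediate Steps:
$s{\left(h \right)} = 1$
$\left(S{\left(K{\left(-8 \right)},73 \right)} + 45856\right) \left(-11086 + s{\left(127 \right)}\right) = \left(9 + 45856\right) \left(-11086 + 1\right) = 45865 \left(-11085\right) = -508413525$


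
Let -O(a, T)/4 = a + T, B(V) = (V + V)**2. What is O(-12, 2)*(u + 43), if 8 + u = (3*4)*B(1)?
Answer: 3320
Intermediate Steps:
B(V) = 4*V**2 (B(V) = (2*V)**2 = 4*V**2)
O(a, T) = -4*T - 4*a (O(a, T) = -4*(a + T) = -4*(T + a) = -4*T - 4*a)
u = 40 (u = -8 + (3*4)*(4*1**2) = -8 + 12*(4*1) = -8 + 12*4 = -8 + 48 = 40)
O(-12, 2)*(u + 43) = (-4*2 - 4*(-12))*(40 + 43) = (-8 + 48)*83 = 40*83 = 3320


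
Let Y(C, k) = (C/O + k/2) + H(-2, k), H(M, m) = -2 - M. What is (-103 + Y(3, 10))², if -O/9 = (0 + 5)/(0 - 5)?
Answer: 85849/9 ≈ 9538.8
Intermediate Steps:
O = 9 (O = -9*(0 + 5)/(0 - 5) = -45/(-5) = -45*(-1)/5 = -9*(-1) = 9)
Y(C, k) = k/2 + C/9 (Y(C, k) = (C/9 + k/2) + (-2 - 1*(-2)) = (C*(⅑) + k*(½)) + (-2 + 2) = (C/9 + k/2) + 0 = (k/2 + C/9) + 0 = k/2 + C/9)
(-103 + Y(3, 10))² = (-103 + ((½)*10 + (⅑)*3))² = (-103 + (5 + ⅓))² = (-103 + 16/3)² = (-293/3)² = 85849/9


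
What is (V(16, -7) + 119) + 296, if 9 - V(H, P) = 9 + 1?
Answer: 414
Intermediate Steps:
V(H, P) = -1 (V(H, P) = 9 - (9 + 1) = 9 - 1*10 = 9 - 10 = -1)
(V(16, -7) + 119) + 296 = (-1 + 119) + 296 = 118 + 296 = 414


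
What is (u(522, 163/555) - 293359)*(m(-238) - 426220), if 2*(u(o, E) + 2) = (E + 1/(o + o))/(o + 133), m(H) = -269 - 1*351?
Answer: 264015706978606487/2108445 ≈ 1.2522e+11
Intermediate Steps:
m(H) = -620 (m(H) = -269 - 351 = -620)
u(o, E) = -2 + (E + 1/(2*o))/(2*(133 + o)) (u(o, E) = -2 + ((E + 1/(o + o))/(o + 133))/2 = -2 + ((E + 1/(2*o))/(133 + o))/2 = -2 + (E + 1/(2*o))/(2*(133 + o)))
(u(522, 163/555) - 293359)*(m(-238) - 426220) = ((¼)*(1 - 1064*522 - 8*522² + 2*(163/555)*522)/(522*(133 + 522)) - 293359)*(-620 - 426220) = ((¼)*(1/522)*(1 - 555408 - 8*272484 + 2*(163*(1/555))*522)/655 - 293359)*(-426840) = ((¼)*(1/522)*(1/655)*(1 - 555408 - 2179872 + 2*(163/555)*522) - 293359)*(-426840) = ((¼)*(1/522)*(1/655)*(1 - 555408 - 2179872 + 56724/185) - 293359)*(-426840) = ((¼)*(1/522)*(1/655)*(-505969891/185) - 293359)*(-426840) = (-505969891/253013400 - 293359)*(-426840) = -74224263980491/253013400*(-426840) = 264015706978606487/2108445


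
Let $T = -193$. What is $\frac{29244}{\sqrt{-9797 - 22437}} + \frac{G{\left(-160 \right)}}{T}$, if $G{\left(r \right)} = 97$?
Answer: $- \frac{97}{193} - \frac{14622 i \sqrt{32234}}{16117} \approx -0.50259 - 162.88 i$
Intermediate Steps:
$\frac{29244}{\sqrt{-9797 - 22437}} + \frac{G{\left(-160 \right)}}{T} = \frac{29244}{\sqrt{-9797 - 22437}} + \frac{97}{-193} = \frac{29244}{\sqrt{-32234}} + 97 \left(- \frac{1}{193}\right) = \frac{29244}{i \sqrt{32234}} - \frac{97}{193} = 29244 \left(- \frac{i \sqrt{32234}}{32234}\right) - \frac{97}{193} = - \frac{14622 i \sqrt{32234}}{16117} - \frac{97}{193} = - \frac{97}{193} - \frac{14622 i \sqrt{32234}}{16117}$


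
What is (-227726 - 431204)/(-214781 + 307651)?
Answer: -65893/9287 ≈ -7.0952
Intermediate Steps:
(-227726 - 431204)/(-214781 + 307651) = -658930/92870 = -658930*1/92870 = -65893/9287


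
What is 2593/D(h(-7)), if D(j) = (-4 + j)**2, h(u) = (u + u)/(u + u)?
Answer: 2593/9 ≈ 288.11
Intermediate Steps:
h(u) = 1 (h(u) = (2*u)/((2*u)) = (2*u)*(1/(2*u)) = 1)
2593/D(h(-7)) = 2593/((-4 + 1)**2) = 2593/((-3)**2) = 2593/9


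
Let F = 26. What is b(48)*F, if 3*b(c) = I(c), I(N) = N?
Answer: 416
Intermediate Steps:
b(c) = c/3
b(48)*F = ((⅓)*48)*26 = 16*26 = 416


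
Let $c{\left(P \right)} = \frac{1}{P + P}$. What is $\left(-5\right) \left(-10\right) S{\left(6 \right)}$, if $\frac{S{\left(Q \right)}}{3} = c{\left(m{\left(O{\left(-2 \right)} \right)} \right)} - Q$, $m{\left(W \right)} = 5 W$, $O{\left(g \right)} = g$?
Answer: $- \frac{1815}{2} \approx -907.5$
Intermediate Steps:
$c{\left(P \right)} = \frac{1}{2 P}$
$S{\left(Q \right)} = - \frac{3}{20} - 3 Q$ ($S{\left(Q \right)} = 3 \left(\frac{1}{2 \cdot 5 \left(-2\right)} - Q\right) = 3 \left(\frac{1}{2 \left(-10\right)} - Q\right) = 3 \left(\frac{1}{2} \left(- \frac{1}{10}\right) - Q\right) = 3 \left(- \frac{1}{20} - Q\right) = - \frac{3}{20} - 3 Q$)
$\left(-5\right) \left(-10\right) S{\left(6 \right)} = \left(-5\right) \left(-10\right) \left(- \frac{3}{20} - 18\right) = 50 \left(- \frac{3}{20} - 18\right) = 50 \left(- \frac{363}{20}\right) = - \frac{1815}{2}$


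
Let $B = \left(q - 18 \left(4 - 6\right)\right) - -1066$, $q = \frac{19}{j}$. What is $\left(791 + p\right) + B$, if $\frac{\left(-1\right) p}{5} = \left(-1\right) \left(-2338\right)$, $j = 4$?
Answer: $- \frac{39169}{4} \approx -9792.3$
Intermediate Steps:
$q = \frac{19}{4} \approx 4.75$
$p = -11690$ ($p = - 5 \left(\left(-1\right) \left(-2338\right)\right) = \left(-5\right) 2338 = -11690$)
$B = \frac{4427}{4}$ ($B = \left(\frac{19}{4} - 18 \left(4 - 6\right)\right) - -1066 = \left(\frac{19}{4} - 18 \left(4 - 6\right)\right) + 1066 = \left(\frac{19}{4} - -36\right) + 1066 = \left(\frac{19}{4} + 36\right) + 1066 = \frac{163}{4} + 1066 = \frac{4427}{4} \approx 1106.8$)
$\left(791 + p\right) + B = \left(791 - 11690\right) + \frac{4427}{4} = -10899 + \frac{4427}{4} = - \frac{39169}{4}$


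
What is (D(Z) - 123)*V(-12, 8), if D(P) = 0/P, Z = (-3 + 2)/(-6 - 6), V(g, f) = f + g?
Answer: 492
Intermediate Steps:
Z = 1/12 (Z = -1/(-12) = -1*(-1/12) = 1/12 ≈ 0.083333)
D(P) = 0
(D(Z) - 123)*V(-12, 8) = (0 - 123)*(8 - 12) = -123*(-4) = 492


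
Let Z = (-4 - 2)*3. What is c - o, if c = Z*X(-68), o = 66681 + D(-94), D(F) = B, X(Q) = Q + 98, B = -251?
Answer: -66970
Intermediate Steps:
X(Q) = 98 + Q
Z = -18 (Z = -6*3 = -18)
D(F) = -251
o = 66430 (o = 66681 - 251 = 66430)
c = -540 (c = -18*(98 - 68) = -18*30 = -540)
c - o = -540 - 1*66430 = -540 - 66430 = -66970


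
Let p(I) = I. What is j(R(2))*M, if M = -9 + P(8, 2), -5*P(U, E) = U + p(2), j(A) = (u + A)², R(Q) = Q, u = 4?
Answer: -396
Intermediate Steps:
j(A) = (4 + A)²
P(U, E) = -⅖ - U/5 (P(U, E) = -(U + 2)/5 = -(2 + U)/5 = -⅖ - U/5)
M = -11 (M = -9 + (-⅖ - ⅕*8) = -9 + (-⅖ - 8/5) = -9 - 2 = -11)
j(R(2))*M = (4 + 2)²*(-11) = 6²*(-11) = 36*(-11) = -396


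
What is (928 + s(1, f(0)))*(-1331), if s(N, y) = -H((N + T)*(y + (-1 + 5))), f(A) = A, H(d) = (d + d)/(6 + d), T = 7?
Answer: -23425600/19 ≈ -1.2329e+6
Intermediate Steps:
H(d) = 2*d/(6 + d) (H(d) = (2*d)/(6 + d) = 2*d/(6 + d))
s(N, y) = -2*(4 + y)*(7 + N)/(6 + (4 + y)*(7 + N)) (s(N, y) = -2*(N + 7)*(y + (-1 + 5))/(6 + (N + 7)*(y + (-1 + 5))) = -2*(7 + N)*(y + 4)/(6 + (7 + N)*(y + 4)) = -2*(7 + N)*(4 + y)/(6 + (7 + N)*(4 + y)) = -2*(4 + y)*(7 + N)/(6 + (4 + y)*(7 + N)))
(928 + s(1, f(0)))*(-1331) = (928 + 2*(-28 - 7*0 - 4*1 - 1*1*0)/(34 + 4*1 + 7*0 + 1*0))*(-1331) = (928 + 2*(-28 + 0 - 4 + 0)/(34 + 4 + 0 + 0))*(-1331) = (928 + 2*(-32)/38)*(-1331) = (928 + 2*(1/38)*(-32))*(-1331) = (928 - 32/19)*(-1331) = (17600/19)*(-1331) = -23425600/19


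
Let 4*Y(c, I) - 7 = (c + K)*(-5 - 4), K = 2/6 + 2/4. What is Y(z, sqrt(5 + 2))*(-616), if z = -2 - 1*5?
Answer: -9625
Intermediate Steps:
z = -7 (z = -2 - 5 = -7)
K = 5/6 (K = 2*(1/6) + 2*(1/4) = 1/3 + 1/2 = 5/6 ≈ 0.83333)
Y(c, I) = -1/8 - 9*c/4 (Y(c, I) = 7/4 + ((c + 5/6)*(-5 - 4))/4 = 7/4 + ((5/6 + c)*(-9))/4 = 7/4 + (-15/2 - 9*c)/4 = 7/4 + (-15/8 - 9*c/4) = -1/8 - 9*c/4)
Y(z, sqrt(5 + 2))*(-616) = (-1/8 - 9/4*(-7))*(-616) = (-1/8 + 63/4)*(-616) = (125/8)*(-616) = -9625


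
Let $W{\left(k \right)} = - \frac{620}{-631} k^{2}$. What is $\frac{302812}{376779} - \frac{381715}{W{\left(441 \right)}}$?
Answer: $- \frac{3615951580793}{3028756076892} \approx -1.1939$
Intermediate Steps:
$W{\left(k \right)} = \frac{620 k^{2}}{631}$ ($W{\left(k \right)} = \left(-620\right) \left(- \frac{1}{631}\right) k^{2} = \frac{620 k^{2}}{631}$)
$\frac{302812}{376779} - \frac{381715}{W{\left(441 \right)}} = \frac{302812}{376779} - \frac{381715}{\frac{620}{631} \cdot 441^{2}} = 302812 \cdot \frac{1}{376779} - \frac{381715}{\frac{620}{631} \cdot 194481} = \frac{302812}{376779} - \frac{381715}{\frac{120578220}{631}} = \frac{302812}{376779} - \frac{48172433}{24115644} = - \frac{3615951580793}{3028756076892}$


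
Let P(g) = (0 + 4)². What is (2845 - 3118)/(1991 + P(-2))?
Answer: -91/669 ≈ -0.13602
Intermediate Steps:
P(g) = 16 (P(g) = 4² = 16)
(2845 - 3118)/(1991 + P(-2)) = (2845 - 3118)/(1991 + 16) = -273/2007 = -273*1/2007 = -91/669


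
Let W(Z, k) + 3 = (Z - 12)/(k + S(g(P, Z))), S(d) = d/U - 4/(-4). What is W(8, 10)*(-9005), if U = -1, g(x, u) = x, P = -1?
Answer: 90050/3 ≈ 30017.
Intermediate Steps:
S(d) = 1 - d (S(d) = d/(-1) - 4/(-4) = d*(-1) - 4*(-¼) = -d + 1 = 1 - d)
W(Z, k) = -3 + (-12 + Z)/(2 + k) (W(Z, k) = -3 + (Z - 12)/(k + (1 - 1*(-1))) = -3 + (-12 + Z)/(k + (1 + 1)) = -3 + (-12 + Z)/(k + 2) = -3 + (-12 + Z)/(2 + k))
W(8, 10)*(-9005) = ((-18 + 8 - 3*10)/(2 + 10))*(-9005) = ((-18 + 8 - 30)/12)*(-9005) = ((1/12)*(-40))*(-9005) = -10/3*(-9005) = 90050/3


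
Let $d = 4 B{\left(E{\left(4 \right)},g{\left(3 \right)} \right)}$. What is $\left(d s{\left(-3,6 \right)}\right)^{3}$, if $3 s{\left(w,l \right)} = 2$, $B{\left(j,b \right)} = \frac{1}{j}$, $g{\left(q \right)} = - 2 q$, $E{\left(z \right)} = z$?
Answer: $\frac{8}{27} \approx 0.2963$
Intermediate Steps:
$s{\left(w,l \right)} = \frac{2}{3}$ ($s{\left(w,l \right)} = \frac{1}{3} \cdot 2 = \frac{2}{3}$)
$d = 1$ ($d = \frac{4}{4} = 4 \cdot \frac{1}{4} = 1$)
$\left(d s{\left(-3,6 \right)}\right)^{3} = \left(1 \cdot \frac{2}{3}\right)^{3} = \left(\frac{2}{3}\right)^{3} = \frac{8}{27}$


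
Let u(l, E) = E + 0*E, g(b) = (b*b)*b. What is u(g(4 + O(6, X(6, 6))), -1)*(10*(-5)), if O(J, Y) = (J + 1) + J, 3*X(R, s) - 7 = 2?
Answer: 50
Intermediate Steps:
X(R, s) = 3 (X(R, s) = 7/3 + (⅓)*2 = 7/3 + ⅔ = 3)
O(J, Y) = 1 + 2*J (O(J, Y) = (1 + J) + J = 1 + 2*J)
g(b) = b³ (g(b) = b²*b = b³)
u(l, E) = E (u(l, E) = E + 0 = E)
u(g(4 + O(6, X(6, 6))), -1)*(10*(-5)) = -10*(-5) = -1*(-50) = 50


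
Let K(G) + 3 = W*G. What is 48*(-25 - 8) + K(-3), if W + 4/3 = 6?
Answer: -1601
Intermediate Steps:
W = 14/3 (W = -4/3 + 6 = 14/3 ≈ 4.6667)
K(G) = -3 + 14*G/3
48*(-25 - 8) + K(-3) = 48*(-25 - 8) + (-3 + (14/3)*(-3)) = 48*(-33) + (-3 - 14) = -1584 - 17 = -1601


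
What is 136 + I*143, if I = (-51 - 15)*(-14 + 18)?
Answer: -37616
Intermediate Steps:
I = -264 (I = -66*4 = -264)
136 + I*143 = 136 - 264*143 = 136 - 37752 = -37616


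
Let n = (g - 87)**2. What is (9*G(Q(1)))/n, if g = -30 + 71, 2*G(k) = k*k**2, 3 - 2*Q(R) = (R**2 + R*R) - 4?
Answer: 1125/33856 ≈ 0.033229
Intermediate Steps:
Q(R) = 7/2 - R**2 (Q(R) = 3/2 - ((R**2 + R*R) - 4)/2 = 3/2 - ((R**2 + R**2) - 4)/2 = 3/2 - (2*R**2 - 4)/2 = 3/2 - (-4 + 2*R**2)/2 = 3/2 + (2 - R**2) = 7/2 - R**2)
G(k) = k**3/2 (G(k) = (k*k**2)/2 = k**3/2)
g = 41
n = 2116 (n = (41 - 87)**2 = (-46)**2 = 2116)
(9*G(Q(1)))/n = (9*((7/2 - 1*1**2)**3/2))/2116 = (9*((7/2 - 1*1)**3/2))*(1/2116) = (9*((7/2 - 1)**3/2))*(1/2116) = (9*((5/2)**3/2))*(1/2116) = (9*((1/2)*(125/8)))*(1/2116) = (9*(125/16))*(1/2116) = (1125/16)*(1/2116) = 1125/33856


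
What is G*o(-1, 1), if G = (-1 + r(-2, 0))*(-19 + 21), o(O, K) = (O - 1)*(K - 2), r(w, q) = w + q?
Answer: -12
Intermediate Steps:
r(w, q) = q + w
o(O, K) = (-1 + O)*(-2 + K)
G = -6 (G = (-1 + (0 - 2))*(-19 + 21) = (-1 - 2)*2 = -3*2 = -6)
G*o(-1, 1) = -6*(2 - 1*1 - 2*(-1) + 1*(-1)) = -6*(2 - 1 + 2 - 1) = -6*2 = -12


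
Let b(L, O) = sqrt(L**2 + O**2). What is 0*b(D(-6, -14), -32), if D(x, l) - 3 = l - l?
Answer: 0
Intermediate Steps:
D(x, l) = 3 (D(x, l) = 3 + (l - l) = 3 + 0 = 3)
0*b(D(-6, -14), -32) = 0*sqrt(3**2 + (-32)**2) = 0*sqrt(9 + 1024) = 0*sqrt(1033) = 0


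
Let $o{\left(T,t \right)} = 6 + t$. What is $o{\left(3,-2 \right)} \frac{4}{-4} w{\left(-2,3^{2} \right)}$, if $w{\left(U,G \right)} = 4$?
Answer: $-16$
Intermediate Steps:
$o{\left(3,-2 \right)} \frac{4}{-4} w{\left(-2,3^{2} \right)} = \left(6 - 2\right) \frac{4}{-4} \cdot 4 = 4 \cdot 4 \left(- \frac{1}{4}\right) 4 = 4 \left(-1\right) 4 = \left(-4\right) 4 = -16$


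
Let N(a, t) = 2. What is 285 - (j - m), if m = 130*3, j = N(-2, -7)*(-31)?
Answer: 737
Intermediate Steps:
j = -62 (j = 2*(-31) = -62)
m = 390
285 - (j - m) = 285 - (-62 - 1*390) = 285 - (-62 - 390) = 285 - 1*(-452) = 285 + 452 = 737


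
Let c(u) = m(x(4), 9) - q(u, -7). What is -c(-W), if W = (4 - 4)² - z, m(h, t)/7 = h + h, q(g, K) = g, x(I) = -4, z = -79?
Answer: -23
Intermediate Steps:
m(h, t) = 14*h (m(h, t) = 7*(h + h) = 7*(2*h) = 14*h)
W = 79 (W = (4 - 4)² - 1*(-79) = 0² + 79 = 0 + 79 = 79)
c(u) = -56 - u (c(u) = 14*(-4) - u = -56 - u)
-c(-W) = -(-56 - (-1)*79) = -(-56 - 1*(-79)) = -(-56 + 79) = -1*23 = -23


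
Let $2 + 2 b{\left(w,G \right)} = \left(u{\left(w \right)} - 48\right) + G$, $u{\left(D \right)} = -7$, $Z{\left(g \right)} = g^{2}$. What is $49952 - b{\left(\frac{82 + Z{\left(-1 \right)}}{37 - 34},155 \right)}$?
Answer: $49903$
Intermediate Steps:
$b{\left(w,G \right)} = - \frac{57}{2} + \frac{G}{2}$ ($b{\left(w,G \right)} = -1 + \frac{\left(-7 - 48\right) + G}{2} = -1 + \frac{-55 + G}{2} = -1 + \left(- \frac{55}{2} + \frac{G}{2}\right) = - \frac{57}{2} + \frac{G}{2}$)
$49952 - b{\left(\frac{82 + Z{\left(-1 \right)}}{37 - 34},155 \right)} = 49952 - \left(- \frac{57}{2} + \frac{1}{2} \cdot 155\right) = 49952 - \left(- \frac{57}{2} + \frac{155}{2}\right) = 49952 - 49 = 49903$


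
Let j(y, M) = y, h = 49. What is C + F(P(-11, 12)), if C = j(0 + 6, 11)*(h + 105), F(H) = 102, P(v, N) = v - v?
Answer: 1026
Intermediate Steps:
P(v, N) = 0
C = 924 (C = (0 + 6)*(49 + 105) = 6*154 = 924)
C + F(P(-11, 12)) = 924 + 102 = 1026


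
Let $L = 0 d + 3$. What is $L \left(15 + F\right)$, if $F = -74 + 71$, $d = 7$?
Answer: $36$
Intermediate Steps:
$F = -3$
$L = 3$ ($L = 0 \cdot 7 + 3 = 0 + 3 = 3$)
$L \left(15 + F\right) = 3 \left(15 - 3\right) = 3 \cdot 12 = 36$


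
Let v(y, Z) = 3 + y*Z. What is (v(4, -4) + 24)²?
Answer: 121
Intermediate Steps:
v(y, Z) = 3 + Z*y
(v(4, -4) + 24)² = ((3 - 4*4) + 24)² = ((3 - 16) + 24)² = (-13 + 24)² = 11² = 121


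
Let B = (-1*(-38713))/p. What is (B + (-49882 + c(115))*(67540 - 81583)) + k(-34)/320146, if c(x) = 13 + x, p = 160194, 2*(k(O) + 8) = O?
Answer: 8958230486373654994/12821367081 ≈ 6.9870e+8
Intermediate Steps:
k(O) = -8 + O/2
B = 38713/160194 (B = -1*(-38713)/160194 = 38713*(1/160194) = 38713/160194 ≈ 0.24166)
(B + (-49882 + c(115))*(67540 - 81583)) + k(-34)/320146 = (38713/160194 + (-49882 + (13 + 115))*(67540 - 81583)) + (-8 + (1/2)*(-34))/320146 = (38713/160194 + (-49882 + 128)*(-14043)) + (-8 - 17)*(1/320146) = (38713/160194 - 49754*(-14043)) - 25*1/320146 = (38713/160194 + 698695422) - 25/320146 = 111926814470581/160194 - 25/320146 = 8958230486373654994/12821367081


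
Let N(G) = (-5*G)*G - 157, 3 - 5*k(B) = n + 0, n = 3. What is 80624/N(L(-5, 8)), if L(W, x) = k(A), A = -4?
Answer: -80624/157 ≈ -513.53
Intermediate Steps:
k(B) = 0 (k(B) = ⅗ - (3 + 0)/5 = ⅗ - ⅕*3 = ⅗ - ⅗ = 0)
L(W, x) = 0
N(G) = -157 - 5*G² (N(G) = -5*G² - 157 = -157 - 5*G²)
80624/N(L(-5, 8)) = 80624/(-157 - 5*0²) = 80624/(-157 - 5*0) = 80624/(-157 + 0) = 80624/(-157) = 80624*(-1/157) = -80624/157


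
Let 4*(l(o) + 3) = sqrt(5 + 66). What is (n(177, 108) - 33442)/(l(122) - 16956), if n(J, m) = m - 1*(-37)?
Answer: 9034941168/4601722825 + 133188*sqrt(71)/4601722825 ≈ 1.9636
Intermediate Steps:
l(o) = -3 + sqrt(71)/4 (l(o) = -3 + sqrt(5 + 66)/4 = -3 + sqrt(71)/4)
n(J, m) = 37 + m (n(J, m) = m + 37 = 37 + m)
(n(177, 108) - 33442)/(l(122) - 16956) = ((37 + 108) - 33442)/((-3 + sqrt(71)/4) - 16956) = (145 - 33442)/(-16959 + sqrt(71)/4) = -33297/(-16959 + sqrt(71)/4)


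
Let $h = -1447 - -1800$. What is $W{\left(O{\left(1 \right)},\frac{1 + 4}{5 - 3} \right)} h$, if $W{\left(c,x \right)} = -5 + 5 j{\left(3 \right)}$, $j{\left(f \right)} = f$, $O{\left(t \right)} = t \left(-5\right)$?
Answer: $3530$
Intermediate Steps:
$O{\left(t \right)} = - 5 t$
$W{\left(c,x \right)} = 10$ ($W{\left(c,x \right)} = -5 + 5 \cdot 3 = -5 + 15 = 10$)
$h = 353$ ($h = -1447 + 1800 = 353$)
$W{\left(O{\left(1 \right)},\frac{1 + 4}{5 - 3} \right)} h = 10 \cdot 353 = 3530$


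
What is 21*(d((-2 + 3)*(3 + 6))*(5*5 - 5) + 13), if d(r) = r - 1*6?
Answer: 1533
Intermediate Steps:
d(r) = -6 + r (d(r) = r - 6 = -6 + r)
21*(d((-2 + 3)*(3 + 6))*(5*5 - 5) + 13) = 21*((-6 + (-2 + 3)*(3 + 6))*(5*5 - 5) + 13) = 21*((-6 + 1*9)*(25 - 5) + 13) = 21*((-6 + 9)*20 + 13) = 21*(3*20 + 13) = 21*(60 + 13) = 21*73 = 1533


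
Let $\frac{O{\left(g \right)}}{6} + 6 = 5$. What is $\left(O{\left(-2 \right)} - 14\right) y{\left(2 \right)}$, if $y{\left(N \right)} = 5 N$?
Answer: $-200$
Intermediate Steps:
$O{\left(g \right)} = -6$ ($O{\left(g \right)} = -36 + 6 \cdot 5 = -36 + 30 = -6$)
$\left(O{\left(-2 \right)} - 14\right) y{\left(2 \right)} = \left(-6 - 14\right) 5 \cdot 2 = \left(-20\right) 10 = -200$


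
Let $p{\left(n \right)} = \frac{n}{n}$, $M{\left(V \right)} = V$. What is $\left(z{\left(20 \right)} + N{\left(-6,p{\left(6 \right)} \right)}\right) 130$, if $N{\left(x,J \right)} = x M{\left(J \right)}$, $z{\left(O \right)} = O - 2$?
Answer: $1560$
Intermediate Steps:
$z{\left(O \right)} = -2 + O$ ($z{\left(O \right)} = O - 2 = -2 + O$)
$p{\left(n \right)} = 1$
$N{\left(x,J \right)} = J x$ ($N{\left(x,J \right)} = x J = J x$)
$\left(z{\left(20 \right)} + N{\left(-6,p{\left(6 \right)} \right)}\right) 130 = \left(\left(-2 + 20\right) + 1 \left(-6\right)\right) 130 = \left(18 - 6\right) 130 = 12 \cdot 130 = 1560$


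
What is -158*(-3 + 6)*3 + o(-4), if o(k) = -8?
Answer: -1430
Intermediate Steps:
-158*(-3 + 6)*3 + o(-4) = -158*(-3 + 6)*3 - 8 = -474*3 - 8 = -158*9 - 8 = -1422 - 8 = -1430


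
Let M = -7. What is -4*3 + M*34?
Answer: -250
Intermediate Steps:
-4*3 + M*34 = -4*3 - 7*34 = -12 - 238 = -250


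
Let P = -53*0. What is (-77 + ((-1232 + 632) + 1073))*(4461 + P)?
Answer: 1766556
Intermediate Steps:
P = 0
(-77 + ((-1232 + 632) + 1073))*(4461 + P) = (-77 + ((-1232 + 632) + 1073))*(4461 + 0) = (-77 + (-600 + 1073))*4461 = (-77 + 473)*4461 = 396*4461 = 1766556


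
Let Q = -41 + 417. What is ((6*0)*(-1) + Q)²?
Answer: 141376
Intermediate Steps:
Q = 376
((6*0)*(-1) + Q)² = ((6*0)*(-1) + 376)² = (0*(-1) + 376)² = (0 + 376)² = 376² = 141376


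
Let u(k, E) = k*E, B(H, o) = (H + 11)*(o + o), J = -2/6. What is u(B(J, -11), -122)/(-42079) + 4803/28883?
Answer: -1874386793/3646103271 ≈ -0.51408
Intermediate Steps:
J = -1/3 (J = -2*1/6 = -1/3 ≈ -0.33333)
B(H, o) = 2*o*(11 + H) (B(H, o) = (11 + H)*(2*o) = 2*o*(11 + H))
u(k, E) = E*k
u(B(J, -11), -122)/(-42079) + 4803/28883 = -244*(-11)*(11 - 1/3)/(-42079) + 4803/28883 = -244*(-11)*32/3*(-1/42079) + 4803*(1/28883) = -122*(-704/3)*(-1/42079) + 4803/28883 = (85888/3)*(-1/42079) + 4803/28883 = -85888/126237 + 4803/28883 = -1874386793/3646103271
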